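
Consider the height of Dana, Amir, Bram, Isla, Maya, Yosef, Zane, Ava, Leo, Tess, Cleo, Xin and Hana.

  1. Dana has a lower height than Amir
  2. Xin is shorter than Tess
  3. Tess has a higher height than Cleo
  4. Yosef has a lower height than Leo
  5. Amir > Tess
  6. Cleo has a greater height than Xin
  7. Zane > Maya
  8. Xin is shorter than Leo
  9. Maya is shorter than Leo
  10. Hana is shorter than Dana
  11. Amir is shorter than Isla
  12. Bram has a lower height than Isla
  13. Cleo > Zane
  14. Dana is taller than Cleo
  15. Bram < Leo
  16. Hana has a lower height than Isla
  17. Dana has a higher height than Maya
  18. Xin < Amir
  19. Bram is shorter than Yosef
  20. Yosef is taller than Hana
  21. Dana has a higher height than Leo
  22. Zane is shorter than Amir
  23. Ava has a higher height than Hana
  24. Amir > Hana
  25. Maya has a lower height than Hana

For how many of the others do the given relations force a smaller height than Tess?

The elements the relations force below Tess are Maya, Zane, Xin, Cleo — no chain reaches any other.
That is 4.

4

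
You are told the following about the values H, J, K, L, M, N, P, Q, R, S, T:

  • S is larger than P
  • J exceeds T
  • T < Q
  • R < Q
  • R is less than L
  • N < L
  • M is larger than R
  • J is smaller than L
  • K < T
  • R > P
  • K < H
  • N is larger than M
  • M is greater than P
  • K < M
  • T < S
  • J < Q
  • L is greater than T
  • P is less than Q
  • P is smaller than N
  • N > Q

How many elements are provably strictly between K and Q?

Chaining upward from K reaches: T, J, M, N, H, L, S.
Chaining downward from Q reaches: T, P, R, J.
Strictly between K and Q are those in both lists: T, J — 2 elements.

2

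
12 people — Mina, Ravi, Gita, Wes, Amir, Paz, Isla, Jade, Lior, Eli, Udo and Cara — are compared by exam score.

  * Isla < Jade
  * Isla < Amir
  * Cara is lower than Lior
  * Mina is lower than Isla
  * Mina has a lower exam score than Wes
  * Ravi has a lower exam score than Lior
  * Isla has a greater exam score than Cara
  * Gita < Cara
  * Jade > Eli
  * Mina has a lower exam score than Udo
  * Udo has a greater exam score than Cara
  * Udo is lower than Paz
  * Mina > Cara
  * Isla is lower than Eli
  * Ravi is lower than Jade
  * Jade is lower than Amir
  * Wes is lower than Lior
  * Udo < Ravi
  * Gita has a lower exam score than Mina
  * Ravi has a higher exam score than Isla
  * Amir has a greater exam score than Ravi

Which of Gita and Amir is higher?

Amir

Link the given pairs in sequence: Gita < Cara; Cara < Mina; Mina < Isla; Isla < Eli; Eli < Jade; Jade < Amir.
Together: Gita < Cara < Mina < Isla < Eli < Jade < Amir.
So Gita < Amir; Amir is the higher of the two.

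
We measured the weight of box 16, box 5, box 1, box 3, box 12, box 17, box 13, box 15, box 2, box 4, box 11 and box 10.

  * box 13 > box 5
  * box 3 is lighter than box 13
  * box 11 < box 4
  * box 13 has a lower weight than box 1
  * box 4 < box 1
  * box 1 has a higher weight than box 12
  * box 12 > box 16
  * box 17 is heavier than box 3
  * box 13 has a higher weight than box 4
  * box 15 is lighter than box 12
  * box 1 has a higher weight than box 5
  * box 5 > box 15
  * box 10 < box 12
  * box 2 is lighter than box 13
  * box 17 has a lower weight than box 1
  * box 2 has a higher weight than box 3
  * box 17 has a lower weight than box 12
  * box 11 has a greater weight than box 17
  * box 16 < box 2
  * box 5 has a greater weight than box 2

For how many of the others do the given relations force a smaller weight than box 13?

8

From box 13 the given relations immediately reach box 3, box 2, box 4, box 5.
From those, box 16, box 15, box 11 — 7 in total.
From those, box 17 — 8 in total.
Nothing else is reachable below box 13; 8 in all.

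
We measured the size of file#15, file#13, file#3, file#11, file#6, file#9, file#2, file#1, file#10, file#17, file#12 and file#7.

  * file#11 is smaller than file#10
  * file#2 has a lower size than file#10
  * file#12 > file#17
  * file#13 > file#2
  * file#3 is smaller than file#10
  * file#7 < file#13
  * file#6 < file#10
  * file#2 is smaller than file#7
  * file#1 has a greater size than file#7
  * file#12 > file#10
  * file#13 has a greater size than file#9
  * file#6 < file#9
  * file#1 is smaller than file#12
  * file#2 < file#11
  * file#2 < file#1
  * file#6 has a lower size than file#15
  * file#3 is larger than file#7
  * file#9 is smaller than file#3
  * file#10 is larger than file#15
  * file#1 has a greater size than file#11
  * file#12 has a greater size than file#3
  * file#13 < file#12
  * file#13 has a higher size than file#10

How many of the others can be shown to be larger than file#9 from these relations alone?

From file#9 the given relations immediately reach file#3, file#13.
From those, file#10, file#12 — 4 in total.
Nothing else is reachable above file#9; 4 in all.

4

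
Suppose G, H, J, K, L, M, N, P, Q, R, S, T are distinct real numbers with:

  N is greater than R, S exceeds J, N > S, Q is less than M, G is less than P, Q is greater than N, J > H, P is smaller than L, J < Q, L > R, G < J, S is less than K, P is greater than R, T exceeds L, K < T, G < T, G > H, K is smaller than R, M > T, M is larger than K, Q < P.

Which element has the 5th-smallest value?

K

Piecing the relations together gives one ordering: H < G < J < S < K < R < N < Q < P < L < T < M.
The 5th smallest is K.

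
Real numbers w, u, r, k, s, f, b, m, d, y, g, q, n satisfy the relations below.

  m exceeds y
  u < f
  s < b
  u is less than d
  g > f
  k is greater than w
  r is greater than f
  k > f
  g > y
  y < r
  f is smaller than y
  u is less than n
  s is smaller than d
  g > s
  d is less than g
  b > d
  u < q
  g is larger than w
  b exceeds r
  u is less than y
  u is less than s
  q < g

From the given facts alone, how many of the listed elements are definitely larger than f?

6

From f the given relations immediately reach y, r, k, g.
From those, m, b — 6 in total.
Nothing else is reachable above f; 6 in all.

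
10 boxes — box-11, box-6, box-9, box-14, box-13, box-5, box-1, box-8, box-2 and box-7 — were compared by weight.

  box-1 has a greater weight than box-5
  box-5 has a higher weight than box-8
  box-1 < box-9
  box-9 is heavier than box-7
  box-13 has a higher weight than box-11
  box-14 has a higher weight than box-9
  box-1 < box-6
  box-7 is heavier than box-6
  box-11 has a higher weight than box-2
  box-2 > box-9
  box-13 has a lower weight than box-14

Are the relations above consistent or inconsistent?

The single ordering box-8 < box-5 < box-1 < box-6 < box-7 < box-9 < box-2 < box-11 < box-13 < box-14 satisfies every listed relation, so no contradiction arises.

consistent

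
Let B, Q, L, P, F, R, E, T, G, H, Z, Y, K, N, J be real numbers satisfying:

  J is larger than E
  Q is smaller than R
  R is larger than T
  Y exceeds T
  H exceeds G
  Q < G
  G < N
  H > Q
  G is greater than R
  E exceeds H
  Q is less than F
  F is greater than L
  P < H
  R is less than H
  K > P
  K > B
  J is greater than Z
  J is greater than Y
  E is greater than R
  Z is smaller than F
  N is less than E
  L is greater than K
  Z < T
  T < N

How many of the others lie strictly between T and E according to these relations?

Chaining upward from T reaches: R, Y, G, N, H, J.
Chaining downward from E reaches: P, Z, Q, R, G, N, H.
Strictly between T and E are those in both lists: R, G, N, H — 4 elements.

4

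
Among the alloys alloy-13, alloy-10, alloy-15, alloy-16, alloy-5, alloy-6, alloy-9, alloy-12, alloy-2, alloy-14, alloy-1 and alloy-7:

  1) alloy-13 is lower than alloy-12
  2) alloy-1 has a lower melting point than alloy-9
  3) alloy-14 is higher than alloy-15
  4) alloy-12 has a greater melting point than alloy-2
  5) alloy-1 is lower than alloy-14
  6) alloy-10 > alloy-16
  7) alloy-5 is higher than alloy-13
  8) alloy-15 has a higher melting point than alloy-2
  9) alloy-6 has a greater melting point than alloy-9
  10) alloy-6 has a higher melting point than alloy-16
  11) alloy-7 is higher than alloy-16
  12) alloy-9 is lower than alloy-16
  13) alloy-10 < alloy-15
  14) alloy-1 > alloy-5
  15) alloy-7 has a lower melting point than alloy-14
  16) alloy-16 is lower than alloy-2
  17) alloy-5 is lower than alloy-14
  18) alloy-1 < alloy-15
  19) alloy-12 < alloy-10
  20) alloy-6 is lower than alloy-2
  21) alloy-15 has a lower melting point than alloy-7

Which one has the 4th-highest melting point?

alloy-10

Piecing the relations together gives one ordering: alloy-13 < alloy-5 < alloy-1 < alloy-9 < alloy-16 < alloy-6 < alloy-2 < alloy-12 < alloy-10 < alloy-15 < alloy-7 < alloy-14.
Counting 4 from the largest end gives alloy-10.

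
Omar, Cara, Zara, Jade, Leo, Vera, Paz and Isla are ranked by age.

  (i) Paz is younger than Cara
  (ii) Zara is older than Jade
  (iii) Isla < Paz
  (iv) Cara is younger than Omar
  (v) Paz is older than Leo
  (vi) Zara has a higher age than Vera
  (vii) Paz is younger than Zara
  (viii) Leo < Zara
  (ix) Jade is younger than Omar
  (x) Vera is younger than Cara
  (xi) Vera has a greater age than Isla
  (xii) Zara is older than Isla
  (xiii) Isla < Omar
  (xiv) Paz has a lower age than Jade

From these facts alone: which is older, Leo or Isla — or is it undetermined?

undetermined

Following every chain through Isla: above Isla we get Vera, Paz, Jade, Cara, Omar, Zara.
Leo is not reached, and no chain runs the other way from Leo to Isla.
So the given relations leave the order of Isla and Leo undetermined.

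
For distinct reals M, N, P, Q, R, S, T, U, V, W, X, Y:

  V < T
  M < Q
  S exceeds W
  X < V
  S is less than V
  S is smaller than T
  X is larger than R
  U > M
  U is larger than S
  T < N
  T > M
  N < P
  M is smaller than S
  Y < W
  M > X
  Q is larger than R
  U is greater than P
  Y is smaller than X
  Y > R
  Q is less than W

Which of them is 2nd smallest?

Piecing the relations together gives one ordering: R < Y < X < M < Q < W < S < V < T < N < P < U.
Counting 2 from the smallest end gives Y.

Y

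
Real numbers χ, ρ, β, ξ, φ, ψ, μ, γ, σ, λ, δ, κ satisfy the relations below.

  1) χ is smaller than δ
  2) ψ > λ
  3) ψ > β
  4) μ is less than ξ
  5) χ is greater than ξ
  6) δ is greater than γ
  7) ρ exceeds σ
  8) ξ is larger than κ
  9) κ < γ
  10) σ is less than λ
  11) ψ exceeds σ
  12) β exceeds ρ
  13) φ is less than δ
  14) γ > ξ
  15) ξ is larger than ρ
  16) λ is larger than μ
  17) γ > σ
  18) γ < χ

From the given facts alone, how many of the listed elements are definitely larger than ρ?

Directly above ρ: ξ, β.
One step further: γ, χ, ψ (5 so far).
One step further: δ (6 so far).
Nothing else is reachable above ρ; 6 in all.

6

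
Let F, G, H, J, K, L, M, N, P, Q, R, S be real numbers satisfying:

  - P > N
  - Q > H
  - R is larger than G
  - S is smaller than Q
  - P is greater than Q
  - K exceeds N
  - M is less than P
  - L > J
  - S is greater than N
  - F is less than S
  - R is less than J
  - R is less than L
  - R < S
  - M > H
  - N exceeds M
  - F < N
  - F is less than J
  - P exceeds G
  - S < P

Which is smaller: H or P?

H

Chaining the given relations: H < M < N < S < Q < P.
So H < P; H is the smaller of the two.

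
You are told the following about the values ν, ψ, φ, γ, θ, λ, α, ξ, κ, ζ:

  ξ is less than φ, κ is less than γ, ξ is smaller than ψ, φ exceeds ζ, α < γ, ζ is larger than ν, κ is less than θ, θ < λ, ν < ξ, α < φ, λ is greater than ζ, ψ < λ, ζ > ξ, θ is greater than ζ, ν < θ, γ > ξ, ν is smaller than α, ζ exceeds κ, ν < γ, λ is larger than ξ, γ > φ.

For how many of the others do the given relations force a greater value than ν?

8

From ν the given relations immediately reach ξ, ζ, α, γ, θ.
From those, φ, ψ, λ — 8 in total.
No other element is forced above ν by the given relations, so the count is 8.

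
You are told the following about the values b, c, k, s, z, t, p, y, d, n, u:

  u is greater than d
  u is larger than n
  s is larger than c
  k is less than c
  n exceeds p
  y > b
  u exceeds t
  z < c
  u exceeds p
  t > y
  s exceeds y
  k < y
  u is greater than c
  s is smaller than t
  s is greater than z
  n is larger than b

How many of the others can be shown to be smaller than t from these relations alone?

6

The elements the relations force below t are b, k, z, y, c, s — no chain reaches any other.
That is 6.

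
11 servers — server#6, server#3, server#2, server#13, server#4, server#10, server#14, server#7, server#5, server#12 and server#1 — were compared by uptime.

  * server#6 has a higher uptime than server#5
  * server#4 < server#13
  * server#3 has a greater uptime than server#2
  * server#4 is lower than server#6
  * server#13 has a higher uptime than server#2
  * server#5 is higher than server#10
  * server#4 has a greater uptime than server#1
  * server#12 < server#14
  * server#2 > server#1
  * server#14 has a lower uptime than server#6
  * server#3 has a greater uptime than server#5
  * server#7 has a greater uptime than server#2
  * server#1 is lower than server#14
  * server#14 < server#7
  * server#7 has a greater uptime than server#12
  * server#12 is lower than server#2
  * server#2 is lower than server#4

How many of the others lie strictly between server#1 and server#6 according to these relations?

The relations place server#1 below server#6. An element lies strictly between them when it is forced above server#1 and also forced below server#6.
Above server#1: {server#2, server#14, server#4, server#7, server#3, server#13}. Below server#6: {server#10, server#12, server#2, server#14, server#4, server#5}.
Intersection: {server#2, server#14, server#4} — 3.

3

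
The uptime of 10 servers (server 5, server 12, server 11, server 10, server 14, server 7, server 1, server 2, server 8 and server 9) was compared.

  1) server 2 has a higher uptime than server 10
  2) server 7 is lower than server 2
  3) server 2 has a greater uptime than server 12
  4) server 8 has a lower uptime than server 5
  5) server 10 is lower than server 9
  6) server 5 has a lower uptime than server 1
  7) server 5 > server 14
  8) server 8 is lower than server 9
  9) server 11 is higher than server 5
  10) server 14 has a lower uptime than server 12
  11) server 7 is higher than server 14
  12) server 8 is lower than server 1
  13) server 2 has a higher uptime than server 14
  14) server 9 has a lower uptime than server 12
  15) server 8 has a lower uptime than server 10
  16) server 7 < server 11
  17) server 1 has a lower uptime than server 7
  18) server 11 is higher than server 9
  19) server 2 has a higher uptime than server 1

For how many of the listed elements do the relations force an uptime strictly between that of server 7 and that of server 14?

Chaining upward from server 14 reaches: server 12, server 5, server 1, server 2, server 11.
Chaining downward from server 7 reaches: server 8, server 5, server 1.
Strictly between server 14 and server 7 are those in both lists: server 5, server 1 — 2 elements.

2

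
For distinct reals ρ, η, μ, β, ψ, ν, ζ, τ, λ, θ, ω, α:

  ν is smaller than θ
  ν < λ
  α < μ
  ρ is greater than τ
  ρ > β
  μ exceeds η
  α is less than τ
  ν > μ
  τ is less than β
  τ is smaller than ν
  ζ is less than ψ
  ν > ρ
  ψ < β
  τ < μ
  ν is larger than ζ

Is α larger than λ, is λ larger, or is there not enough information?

Following the relations from α: α < τ < β < ρ < ν < λ.
So λ is larger.

λ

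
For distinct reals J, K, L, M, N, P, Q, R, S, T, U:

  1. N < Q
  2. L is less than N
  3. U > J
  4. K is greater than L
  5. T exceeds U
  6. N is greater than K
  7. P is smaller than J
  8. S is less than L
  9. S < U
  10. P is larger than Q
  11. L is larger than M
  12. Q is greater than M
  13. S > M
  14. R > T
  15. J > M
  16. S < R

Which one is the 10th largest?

S

Piecing the relations together gives one ordering: M < S < L < K < N < Q < P < J < U < T < R.
The 10th largest is S.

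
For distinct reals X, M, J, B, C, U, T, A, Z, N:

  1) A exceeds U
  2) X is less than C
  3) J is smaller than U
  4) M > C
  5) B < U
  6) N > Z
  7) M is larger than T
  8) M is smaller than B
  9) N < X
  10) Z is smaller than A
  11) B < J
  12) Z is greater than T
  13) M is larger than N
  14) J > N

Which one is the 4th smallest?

The consecutive relations fix a unique order: T < Z < N < X < C < M < B < J < U < A.
Counting 4 from the smallest end gives X.

X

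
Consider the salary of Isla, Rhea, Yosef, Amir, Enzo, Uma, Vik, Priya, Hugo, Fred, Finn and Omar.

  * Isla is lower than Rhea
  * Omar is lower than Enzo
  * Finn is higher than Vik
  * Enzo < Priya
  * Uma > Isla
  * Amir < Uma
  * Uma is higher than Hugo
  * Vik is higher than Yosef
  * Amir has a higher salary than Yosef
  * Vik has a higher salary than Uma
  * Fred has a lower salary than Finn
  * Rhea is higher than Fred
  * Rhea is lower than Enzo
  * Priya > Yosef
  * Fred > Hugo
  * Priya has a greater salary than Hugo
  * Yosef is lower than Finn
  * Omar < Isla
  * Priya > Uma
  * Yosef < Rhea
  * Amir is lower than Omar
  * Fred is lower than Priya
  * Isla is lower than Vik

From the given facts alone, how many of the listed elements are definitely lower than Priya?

From Priya the given relations immediately reach Hugo, Yosef, Fred, Enzo, Uma.
From those, Amir, Omar, Isla, Rhea — 9 in total.
Nothing else is reachable below Priya; 9 in all.

9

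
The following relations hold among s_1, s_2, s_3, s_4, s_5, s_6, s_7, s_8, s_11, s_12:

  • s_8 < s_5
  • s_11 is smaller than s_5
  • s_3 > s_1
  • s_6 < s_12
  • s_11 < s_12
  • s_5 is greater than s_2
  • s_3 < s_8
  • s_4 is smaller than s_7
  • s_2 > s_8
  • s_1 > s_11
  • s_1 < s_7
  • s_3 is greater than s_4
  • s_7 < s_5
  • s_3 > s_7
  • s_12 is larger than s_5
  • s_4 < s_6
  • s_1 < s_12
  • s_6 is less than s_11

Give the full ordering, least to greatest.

Each adjacent pair is fixed by a given relation: s_4 < s_6; s_6 < s_11; s_11 < s_1; s_1 < s_7; s_7 < s_3; s_3 < s_8; s_8 < s_2; s_2 < s_5; s_5 < s_12. Chaining them end to end gives the full order.

s_4 < s_6 < s_11 < s_1 < s_7 < s_3 < s_8 < s_2 < s_5 < s_12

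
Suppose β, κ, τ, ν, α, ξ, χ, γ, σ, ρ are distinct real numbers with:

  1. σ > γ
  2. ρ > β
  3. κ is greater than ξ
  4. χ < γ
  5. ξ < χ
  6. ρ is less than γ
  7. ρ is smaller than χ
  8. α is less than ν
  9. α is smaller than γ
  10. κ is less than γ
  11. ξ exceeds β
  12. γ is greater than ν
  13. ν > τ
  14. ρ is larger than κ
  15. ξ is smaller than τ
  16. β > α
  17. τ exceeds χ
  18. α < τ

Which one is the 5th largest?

χ

Chaining the given pairs: α < β < ξ < κ < ρ < χ < τ < ν < γ < σ.
The 5th largest is χ.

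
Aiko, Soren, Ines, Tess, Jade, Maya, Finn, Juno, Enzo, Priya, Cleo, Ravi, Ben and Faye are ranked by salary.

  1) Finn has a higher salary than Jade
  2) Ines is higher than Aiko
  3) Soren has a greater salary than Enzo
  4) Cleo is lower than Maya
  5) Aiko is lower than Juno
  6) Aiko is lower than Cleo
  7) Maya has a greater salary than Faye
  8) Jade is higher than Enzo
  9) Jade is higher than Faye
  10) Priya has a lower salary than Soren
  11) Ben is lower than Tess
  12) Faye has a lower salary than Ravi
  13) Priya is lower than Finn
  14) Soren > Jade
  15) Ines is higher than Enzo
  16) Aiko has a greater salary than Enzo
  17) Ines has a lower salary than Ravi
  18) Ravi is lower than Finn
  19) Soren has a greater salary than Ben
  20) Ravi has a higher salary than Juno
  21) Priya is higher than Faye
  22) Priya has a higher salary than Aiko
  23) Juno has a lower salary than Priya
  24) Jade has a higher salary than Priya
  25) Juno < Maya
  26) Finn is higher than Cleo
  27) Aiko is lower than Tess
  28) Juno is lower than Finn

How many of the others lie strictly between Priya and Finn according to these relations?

The relations place Priya below Finn. An element lies strictly between them when it is forced above Priya and also forced below Finn.
Above Priya: {Jade, Soren}. Below Finn: {Faye, Enzo, Aiko, Ines, Juno, Jade, Cleo, Ravi}.
Intersection: {Jade} — 1.

1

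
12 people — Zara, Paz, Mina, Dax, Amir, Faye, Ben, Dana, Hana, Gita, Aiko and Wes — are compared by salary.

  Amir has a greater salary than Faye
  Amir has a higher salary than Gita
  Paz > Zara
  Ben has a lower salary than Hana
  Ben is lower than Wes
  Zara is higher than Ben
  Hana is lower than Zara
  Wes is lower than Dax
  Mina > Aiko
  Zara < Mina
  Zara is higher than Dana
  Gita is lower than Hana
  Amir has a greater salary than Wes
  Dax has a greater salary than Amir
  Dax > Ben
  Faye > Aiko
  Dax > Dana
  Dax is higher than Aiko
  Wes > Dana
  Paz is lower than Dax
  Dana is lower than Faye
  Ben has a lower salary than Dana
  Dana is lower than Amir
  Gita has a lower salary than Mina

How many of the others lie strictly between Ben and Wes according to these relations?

1

The relations place Ben below Wes. An element lies strictly between them when it is forced above Ben and also forced below Wes.
Above Ben: {Dana, Hana, Zara, Faye, Amir, Paz, Dax, Mina}. Below Wes: {Dana}.
Intersection: {Dana} — 1.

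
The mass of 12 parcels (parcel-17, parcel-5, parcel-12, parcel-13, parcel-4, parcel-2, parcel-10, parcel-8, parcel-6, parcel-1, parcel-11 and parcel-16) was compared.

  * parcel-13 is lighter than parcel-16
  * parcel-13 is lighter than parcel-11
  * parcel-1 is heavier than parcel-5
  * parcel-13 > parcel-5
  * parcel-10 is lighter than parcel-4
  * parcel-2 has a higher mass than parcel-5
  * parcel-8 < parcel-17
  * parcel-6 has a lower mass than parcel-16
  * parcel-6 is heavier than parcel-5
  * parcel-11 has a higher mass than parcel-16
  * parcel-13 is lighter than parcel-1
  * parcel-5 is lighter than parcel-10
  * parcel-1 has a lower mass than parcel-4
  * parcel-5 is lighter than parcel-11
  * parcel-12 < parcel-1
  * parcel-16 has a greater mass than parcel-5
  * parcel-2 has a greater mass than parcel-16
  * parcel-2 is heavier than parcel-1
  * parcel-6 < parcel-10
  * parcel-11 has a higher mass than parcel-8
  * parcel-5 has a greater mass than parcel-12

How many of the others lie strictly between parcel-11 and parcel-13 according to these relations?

Chaining upward from parcel-13 reaches: parcel-1, parcel-16, parcel-2, parcel-4.
Chaining downward from parcel-11 reaches: parcel-12, parcel-5, parcel-6, parcel-16, parcel-8.
Strictly between parcel-13 and parcel-11 are those in both lists: parcel-16 — 1 element.

1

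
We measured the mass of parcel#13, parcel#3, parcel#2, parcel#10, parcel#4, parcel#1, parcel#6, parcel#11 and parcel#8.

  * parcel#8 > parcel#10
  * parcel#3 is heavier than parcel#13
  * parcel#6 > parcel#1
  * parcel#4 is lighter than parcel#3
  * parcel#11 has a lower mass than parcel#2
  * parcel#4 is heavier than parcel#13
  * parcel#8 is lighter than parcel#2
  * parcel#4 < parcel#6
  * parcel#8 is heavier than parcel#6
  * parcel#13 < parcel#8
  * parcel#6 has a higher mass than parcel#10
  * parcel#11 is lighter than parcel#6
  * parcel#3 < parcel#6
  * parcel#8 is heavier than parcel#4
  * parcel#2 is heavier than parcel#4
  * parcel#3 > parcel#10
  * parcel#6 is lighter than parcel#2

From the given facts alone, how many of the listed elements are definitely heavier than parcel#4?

4

Directly above parcel#4: parcel#3, parcel#6, parcel#8, parcel#2.
No other element is forced above parcel#4 by the given relations, so the count is 4.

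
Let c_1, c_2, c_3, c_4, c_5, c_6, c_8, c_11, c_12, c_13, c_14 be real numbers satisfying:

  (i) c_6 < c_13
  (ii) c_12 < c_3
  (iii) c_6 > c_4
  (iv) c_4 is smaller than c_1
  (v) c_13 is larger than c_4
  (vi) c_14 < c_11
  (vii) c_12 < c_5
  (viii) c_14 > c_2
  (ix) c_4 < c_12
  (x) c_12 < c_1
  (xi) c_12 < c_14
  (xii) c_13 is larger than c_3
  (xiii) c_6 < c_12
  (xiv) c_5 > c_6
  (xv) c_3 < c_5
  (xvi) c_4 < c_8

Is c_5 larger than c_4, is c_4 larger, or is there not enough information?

Following the relations from c_4: c_4 < c_6 < c_12 < c_3 < c_5.
So c_5 is larger.

c_5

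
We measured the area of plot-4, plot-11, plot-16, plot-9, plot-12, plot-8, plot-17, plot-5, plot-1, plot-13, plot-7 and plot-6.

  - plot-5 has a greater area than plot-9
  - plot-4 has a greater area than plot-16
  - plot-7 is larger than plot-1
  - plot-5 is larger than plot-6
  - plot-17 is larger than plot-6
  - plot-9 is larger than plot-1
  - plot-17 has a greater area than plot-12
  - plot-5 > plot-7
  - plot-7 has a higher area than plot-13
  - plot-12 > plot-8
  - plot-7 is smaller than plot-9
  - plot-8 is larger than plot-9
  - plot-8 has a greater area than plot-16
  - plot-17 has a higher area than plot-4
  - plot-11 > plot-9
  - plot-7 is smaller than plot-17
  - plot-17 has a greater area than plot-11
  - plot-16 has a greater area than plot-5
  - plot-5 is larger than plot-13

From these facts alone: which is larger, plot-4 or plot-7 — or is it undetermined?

plot-7 < plot-9 and plot-9 < plot-5 give plot-7 < plot-5.
Then plot-5 < plot-16 extends the chain to plot-16.
Then plot-16 < plot-4 extends the chain to plot-4.
So plot-4 is larger.

plot-4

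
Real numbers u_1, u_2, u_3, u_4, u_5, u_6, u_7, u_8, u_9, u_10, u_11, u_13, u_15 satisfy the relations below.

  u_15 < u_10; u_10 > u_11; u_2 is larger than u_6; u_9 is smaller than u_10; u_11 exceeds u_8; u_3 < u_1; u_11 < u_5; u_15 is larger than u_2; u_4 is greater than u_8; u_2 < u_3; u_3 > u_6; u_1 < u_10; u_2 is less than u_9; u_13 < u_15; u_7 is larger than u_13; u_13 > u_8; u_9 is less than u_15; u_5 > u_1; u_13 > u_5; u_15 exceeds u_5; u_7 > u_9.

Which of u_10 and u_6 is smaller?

Chaining the given relations: u_6 < u_2 < u_3 < u_1 < u_5 < u_13 < u_15 < u_10.
So u_6 < u_10; u_6 is the smaller of the two.

u_6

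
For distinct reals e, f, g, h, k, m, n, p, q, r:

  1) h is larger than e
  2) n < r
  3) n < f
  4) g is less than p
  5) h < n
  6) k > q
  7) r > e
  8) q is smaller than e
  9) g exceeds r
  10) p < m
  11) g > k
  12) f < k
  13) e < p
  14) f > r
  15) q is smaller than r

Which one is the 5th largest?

f

Chaining the given pairs: q < e < h < n < r < f < k < g < p < m.
Counting 5 from the largest end gives f.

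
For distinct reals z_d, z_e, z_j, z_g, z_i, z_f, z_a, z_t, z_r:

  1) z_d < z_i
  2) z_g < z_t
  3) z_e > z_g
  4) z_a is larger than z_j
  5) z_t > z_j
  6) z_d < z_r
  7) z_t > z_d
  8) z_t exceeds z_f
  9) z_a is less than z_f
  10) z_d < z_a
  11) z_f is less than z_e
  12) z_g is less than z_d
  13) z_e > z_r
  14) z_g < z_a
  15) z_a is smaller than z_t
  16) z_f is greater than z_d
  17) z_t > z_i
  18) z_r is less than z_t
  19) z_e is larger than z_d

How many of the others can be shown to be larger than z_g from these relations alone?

From z_g the given relations immediately reach z_d, z_a, z_e, z_t.
From those, z_f, z_r, z_i — 7 in total.
No other element is forced above z_g by the given relations, so the count is 7.

7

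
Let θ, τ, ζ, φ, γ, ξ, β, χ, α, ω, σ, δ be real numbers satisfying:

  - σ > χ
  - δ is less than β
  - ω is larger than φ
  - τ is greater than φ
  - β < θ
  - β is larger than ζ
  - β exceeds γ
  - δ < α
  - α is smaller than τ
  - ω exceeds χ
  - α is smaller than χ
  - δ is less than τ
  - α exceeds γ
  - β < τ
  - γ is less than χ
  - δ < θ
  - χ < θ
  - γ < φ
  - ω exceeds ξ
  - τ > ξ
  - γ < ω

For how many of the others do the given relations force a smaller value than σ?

4

Directly below σ: χ.
One step further: γ, α (3 so far).
One step further: δ (4 so far).
Nothing else is reachable below σ; 4 in all.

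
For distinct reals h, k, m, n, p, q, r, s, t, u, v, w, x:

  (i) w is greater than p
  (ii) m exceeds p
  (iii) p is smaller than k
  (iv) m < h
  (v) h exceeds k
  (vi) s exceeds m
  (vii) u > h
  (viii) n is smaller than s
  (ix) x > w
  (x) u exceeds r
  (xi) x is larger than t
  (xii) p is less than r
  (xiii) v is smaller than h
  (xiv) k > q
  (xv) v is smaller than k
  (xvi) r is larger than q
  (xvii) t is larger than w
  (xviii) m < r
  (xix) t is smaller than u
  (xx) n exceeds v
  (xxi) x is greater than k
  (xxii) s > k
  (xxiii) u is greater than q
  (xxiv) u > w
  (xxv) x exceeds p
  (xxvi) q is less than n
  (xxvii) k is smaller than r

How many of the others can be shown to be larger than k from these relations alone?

From k the given relations immediately reach r, h, s, x.
From those, u — 5 in total.
No other element is forced above k by the given relations, so the count is 5.

5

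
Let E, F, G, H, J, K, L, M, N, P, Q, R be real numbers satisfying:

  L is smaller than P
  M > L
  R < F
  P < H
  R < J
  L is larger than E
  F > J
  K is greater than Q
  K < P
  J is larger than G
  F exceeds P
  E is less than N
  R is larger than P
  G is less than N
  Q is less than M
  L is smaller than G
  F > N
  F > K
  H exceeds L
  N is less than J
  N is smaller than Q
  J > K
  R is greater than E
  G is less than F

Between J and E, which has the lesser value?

E

Following the relations from E: E < L < G < N < Q < K < P < R < J.
So E < J; E is the smaller of the two.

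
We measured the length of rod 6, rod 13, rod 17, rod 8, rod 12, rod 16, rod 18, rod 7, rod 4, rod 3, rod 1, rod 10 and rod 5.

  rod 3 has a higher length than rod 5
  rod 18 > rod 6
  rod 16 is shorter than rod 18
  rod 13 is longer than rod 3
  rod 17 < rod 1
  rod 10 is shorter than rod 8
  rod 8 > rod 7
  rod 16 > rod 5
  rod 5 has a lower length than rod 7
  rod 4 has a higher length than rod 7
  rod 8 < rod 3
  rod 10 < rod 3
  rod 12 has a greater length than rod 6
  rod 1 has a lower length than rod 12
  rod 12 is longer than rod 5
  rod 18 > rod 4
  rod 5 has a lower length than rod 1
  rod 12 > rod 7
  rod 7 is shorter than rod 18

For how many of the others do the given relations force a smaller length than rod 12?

5

From rod 12 the given relations immediately reach rod 6, rod 5, rod 7, rod 1.
From those, rod 17 — 5 in total.
Nothing else is reachable below rod 12; 5 in all.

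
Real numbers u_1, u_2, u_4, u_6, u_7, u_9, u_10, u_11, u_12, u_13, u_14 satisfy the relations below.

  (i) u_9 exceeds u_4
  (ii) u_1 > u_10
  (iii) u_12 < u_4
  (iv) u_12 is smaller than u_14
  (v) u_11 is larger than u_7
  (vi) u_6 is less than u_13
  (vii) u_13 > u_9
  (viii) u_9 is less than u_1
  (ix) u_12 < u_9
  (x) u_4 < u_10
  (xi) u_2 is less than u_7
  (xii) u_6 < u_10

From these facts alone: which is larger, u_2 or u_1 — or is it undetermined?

Following every chain through u_2: above u_2 we get u_7, u_11.
u_1 is not reached, and no chain runs the other way from u_1 to u_2.
So the given relations leave the order of u_2 and u_1 undetermined.

undetermined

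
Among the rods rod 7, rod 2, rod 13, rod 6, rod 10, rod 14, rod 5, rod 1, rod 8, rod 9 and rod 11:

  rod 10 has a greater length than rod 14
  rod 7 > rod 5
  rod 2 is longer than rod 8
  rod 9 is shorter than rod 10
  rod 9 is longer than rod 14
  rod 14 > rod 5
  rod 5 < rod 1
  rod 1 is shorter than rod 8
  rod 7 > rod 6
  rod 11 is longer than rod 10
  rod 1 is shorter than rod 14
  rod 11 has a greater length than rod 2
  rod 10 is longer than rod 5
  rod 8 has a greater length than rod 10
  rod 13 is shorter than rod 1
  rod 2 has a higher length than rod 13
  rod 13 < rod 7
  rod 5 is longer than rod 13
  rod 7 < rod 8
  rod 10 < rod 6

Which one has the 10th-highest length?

The consecutive relations fix a unique order: rod 13 < rod 5 < rod 1 < rod 14 < rod 9 < rod 10 < rod 6 < rod 7 < rod 8 < rod 2 < rod 11.
Counting 10 from the largest end gives rod 5.

rod 5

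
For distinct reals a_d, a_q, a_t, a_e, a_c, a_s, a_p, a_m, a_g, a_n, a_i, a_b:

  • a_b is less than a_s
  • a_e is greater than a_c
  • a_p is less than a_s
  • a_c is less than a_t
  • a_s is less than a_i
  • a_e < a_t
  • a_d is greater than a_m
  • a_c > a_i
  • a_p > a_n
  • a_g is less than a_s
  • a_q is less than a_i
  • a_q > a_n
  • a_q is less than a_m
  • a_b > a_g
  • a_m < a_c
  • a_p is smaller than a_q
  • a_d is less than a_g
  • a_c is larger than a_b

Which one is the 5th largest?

a_s

Piecing the relations together gives one ordering: a_n < a_p < a_q < a_m < a_d < a_g < a_b < a_s < a_i < a_c < a_e < a_t.
The 5th largest is a_s.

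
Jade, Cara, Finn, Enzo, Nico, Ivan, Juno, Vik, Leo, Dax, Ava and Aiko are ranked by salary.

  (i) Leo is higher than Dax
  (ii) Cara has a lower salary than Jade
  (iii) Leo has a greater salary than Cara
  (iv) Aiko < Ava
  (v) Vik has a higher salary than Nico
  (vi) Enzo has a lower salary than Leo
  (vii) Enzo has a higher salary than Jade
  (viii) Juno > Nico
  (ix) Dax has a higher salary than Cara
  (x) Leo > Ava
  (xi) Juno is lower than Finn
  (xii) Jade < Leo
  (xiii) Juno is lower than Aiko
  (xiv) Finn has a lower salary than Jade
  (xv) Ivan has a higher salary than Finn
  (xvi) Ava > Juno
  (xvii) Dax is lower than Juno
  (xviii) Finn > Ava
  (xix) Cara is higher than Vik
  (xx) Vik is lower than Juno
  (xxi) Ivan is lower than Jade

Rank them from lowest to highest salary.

The consecutive links are each given: Nico < Vik; Vik < Cara; Cara < Dax; Dax < Juno; Juno < Aiko; Aiko < Ava; Ava < Finn; Finn < Ivan; Ivan < Jade; Jade < Enzo; Enzo < Leo.

Nico < Vik < Cara < Dax < Juno < Aiko < Ava < Finn < Ivan < Jade < Enzo < Leo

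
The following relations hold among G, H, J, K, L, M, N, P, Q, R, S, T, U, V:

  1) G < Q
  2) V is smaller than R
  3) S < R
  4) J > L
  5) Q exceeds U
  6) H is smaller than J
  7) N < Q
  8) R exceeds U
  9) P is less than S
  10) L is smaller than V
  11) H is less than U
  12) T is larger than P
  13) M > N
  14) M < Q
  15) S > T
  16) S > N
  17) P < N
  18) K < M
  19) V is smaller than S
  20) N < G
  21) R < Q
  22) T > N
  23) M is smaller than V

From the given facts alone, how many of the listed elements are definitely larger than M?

From M the given relations immediately reach V, Q.
From those, S, R — 4 in total.
No other element is forced above M by the given relations, so the count is 4.

4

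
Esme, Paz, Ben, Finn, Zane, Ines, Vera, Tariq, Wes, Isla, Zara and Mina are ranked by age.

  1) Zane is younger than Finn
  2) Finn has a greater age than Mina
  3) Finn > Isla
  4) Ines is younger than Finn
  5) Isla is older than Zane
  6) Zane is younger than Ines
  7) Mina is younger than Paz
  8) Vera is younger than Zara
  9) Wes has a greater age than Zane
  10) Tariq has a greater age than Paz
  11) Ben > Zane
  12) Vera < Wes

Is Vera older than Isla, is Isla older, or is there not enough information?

Following every chain through Vera: above Vera we get Wes, Zara.
Isla is not reached, and no chain runs the other way from Isla to Vera.
So the given relations leave the order of Vera and Isla undetermined.

undetermined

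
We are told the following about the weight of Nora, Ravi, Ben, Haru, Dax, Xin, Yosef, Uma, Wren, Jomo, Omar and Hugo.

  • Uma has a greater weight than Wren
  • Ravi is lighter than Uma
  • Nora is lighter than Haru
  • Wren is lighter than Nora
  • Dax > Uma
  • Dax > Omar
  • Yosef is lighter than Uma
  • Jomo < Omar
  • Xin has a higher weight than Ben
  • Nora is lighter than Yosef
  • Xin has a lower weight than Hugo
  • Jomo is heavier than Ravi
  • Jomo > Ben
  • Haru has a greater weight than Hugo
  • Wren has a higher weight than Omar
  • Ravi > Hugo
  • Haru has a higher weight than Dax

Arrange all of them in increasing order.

Ben < Xin < Hugo < Ravi < Jomo < Omar < Wren < Nora < Yosef < Uma < Dax < Haru

Each adjacent pair is fixed by a given relation: Ben < Xin; Xin < Hugo; Hugo < Ravi; Ravi < Jomo; Jomo < Omar; Omar < Wren; Wren < Nora; Nora < Yosef; Yosef < Uma; Uma < Dax; Dax < Haru. Chaining them end to end gives the full order.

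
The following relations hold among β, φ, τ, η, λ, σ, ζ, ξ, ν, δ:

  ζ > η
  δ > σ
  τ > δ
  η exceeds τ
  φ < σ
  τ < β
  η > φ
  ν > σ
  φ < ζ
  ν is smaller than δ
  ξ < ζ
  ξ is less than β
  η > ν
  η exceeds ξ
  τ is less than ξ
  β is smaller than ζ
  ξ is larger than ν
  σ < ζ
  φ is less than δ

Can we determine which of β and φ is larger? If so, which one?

The relevant relations are φ < σ; σ < ν; ν < δ; δ < τ; τ < ξ; ξ < β.
Together: φ < σ < ν < δ < τ < ξ < β.
So β is larger.

β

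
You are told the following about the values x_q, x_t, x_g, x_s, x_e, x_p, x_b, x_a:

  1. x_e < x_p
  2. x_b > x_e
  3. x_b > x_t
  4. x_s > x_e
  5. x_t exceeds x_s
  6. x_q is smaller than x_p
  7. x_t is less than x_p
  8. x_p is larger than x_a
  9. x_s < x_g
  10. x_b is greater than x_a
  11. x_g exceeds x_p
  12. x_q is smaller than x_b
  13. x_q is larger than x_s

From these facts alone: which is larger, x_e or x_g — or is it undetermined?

x_g

Link the given pairs in sequence: x_e < x_s; x_s < x_t; x_t < x_p; x_p < x_g.
Chaining these gives x_e < x_s < x_t < x_p < x_g.
So x_g is larger.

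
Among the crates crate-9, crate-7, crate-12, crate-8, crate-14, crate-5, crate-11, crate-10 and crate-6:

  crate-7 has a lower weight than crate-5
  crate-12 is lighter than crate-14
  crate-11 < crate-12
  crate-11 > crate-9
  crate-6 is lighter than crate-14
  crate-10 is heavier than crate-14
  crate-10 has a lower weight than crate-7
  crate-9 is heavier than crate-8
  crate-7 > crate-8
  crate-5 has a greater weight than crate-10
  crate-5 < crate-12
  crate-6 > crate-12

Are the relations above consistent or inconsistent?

We have crate-5 < crate-12 stated directly, yet also crate-12 < crate-6 < crate-14 < crate-10 < crate-7 < crate-5 by chaining the others — so crate-12 < crate-5. Contradiction.

inconsistent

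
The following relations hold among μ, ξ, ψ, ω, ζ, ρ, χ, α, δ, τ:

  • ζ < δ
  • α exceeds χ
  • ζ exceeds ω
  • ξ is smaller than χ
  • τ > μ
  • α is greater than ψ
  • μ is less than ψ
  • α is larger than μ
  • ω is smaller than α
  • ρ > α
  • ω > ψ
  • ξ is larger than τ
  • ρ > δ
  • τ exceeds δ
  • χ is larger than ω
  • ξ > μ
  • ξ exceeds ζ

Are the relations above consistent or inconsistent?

consistent

The single ordering μ < ψ < ω < ζ < δ < τ < ξ < χ < α < ρ satisfies every listed relation, so no contradiction arises.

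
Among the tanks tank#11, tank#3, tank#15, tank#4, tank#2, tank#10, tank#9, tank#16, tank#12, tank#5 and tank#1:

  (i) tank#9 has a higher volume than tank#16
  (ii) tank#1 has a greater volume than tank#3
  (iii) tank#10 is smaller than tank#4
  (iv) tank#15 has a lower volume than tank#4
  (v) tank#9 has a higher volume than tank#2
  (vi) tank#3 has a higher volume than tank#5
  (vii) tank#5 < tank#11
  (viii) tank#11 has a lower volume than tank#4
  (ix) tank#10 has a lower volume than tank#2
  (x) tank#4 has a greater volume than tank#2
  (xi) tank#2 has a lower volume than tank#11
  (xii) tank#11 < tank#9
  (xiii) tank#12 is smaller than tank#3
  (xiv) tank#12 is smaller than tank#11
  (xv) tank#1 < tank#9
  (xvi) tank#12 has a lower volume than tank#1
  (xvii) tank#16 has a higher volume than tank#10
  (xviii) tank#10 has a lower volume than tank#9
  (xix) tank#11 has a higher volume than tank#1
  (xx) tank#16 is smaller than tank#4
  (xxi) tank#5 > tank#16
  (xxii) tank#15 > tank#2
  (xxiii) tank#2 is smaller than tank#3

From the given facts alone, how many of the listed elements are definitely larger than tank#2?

From tank#2 the given relations immediately reach tank#3, tank#15, tank#11, tank#9, tank#4.
From those, tank#1 — 6 in total.
Nothing else is reachable above tank#2; 6 in all.

6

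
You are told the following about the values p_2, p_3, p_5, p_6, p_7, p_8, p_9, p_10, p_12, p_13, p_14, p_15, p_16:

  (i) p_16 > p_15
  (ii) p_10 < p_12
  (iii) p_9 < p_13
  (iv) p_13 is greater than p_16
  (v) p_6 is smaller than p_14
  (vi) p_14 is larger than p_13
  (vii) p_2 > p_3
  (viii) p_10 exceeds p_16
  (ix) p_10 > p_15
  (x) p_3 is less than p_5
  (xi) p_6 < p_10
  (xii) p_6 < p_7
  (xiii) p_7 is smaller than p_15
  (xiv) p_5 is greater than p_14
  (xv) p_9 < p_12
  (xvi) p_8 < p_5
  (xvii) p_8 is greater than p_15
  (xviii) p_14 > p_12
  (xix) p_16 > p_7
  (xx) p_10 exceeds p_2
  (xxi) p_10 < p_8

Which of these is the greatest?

p_5

Chaining downward from p_5: directly below it, p_3, p_8, p_14; then p_6, p_15, p_10, p_13, p_12; then p_9, p_7, p_2, p_16.
That covers every other element, and nothing is given above p_5, so p_5 is the greatest.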